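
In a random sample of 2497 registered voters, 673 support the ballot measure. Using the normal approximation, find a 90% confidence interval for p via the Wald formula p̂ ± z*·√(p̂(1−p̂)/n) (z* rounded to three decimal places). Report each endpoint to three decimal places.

(0.255, 0.284)

The sample proportion is 673/2497 = 0.26952.
SE = √(p̂(1−p̂)/n) = √(0.196881/2497) = 0.008880.
z* = 1.645 at the 90% level.
Margin of error: 1.645 × 0.008880 = 0.01461.
Interval: 0.26952 ± 0.01461 → (0.255, 0.284).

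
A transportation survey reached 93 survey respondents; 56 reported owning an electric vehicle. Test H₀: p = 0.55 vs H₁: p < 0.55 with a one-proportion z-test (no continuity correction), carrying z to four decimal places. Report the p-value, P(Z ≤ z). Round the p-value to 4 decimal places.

p-value = 0.8440

p̂ = 56/93 = 0.60215.
Null standard error: √(0.55·0.45/93) = √0.002661290 = 0.051588.
z = (p̂ − p₀)/SE = (56/93 − 0.55)/0.051588 ≈ 1.0109.
From the standard normal, P(Z ≤ z) = 0.8440.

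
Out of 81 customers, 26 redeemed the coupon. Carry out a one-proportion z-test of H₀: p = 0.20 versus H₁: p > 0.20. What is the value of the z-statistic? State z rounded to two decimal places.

p̂ = 26/81 = 0.32099.
Null standard error: √(0.20·0.80/81) = √0.001975309 = 0.044444.
Test statistic: z = 0.12099/0.044444 = 2.72.

z = 2.72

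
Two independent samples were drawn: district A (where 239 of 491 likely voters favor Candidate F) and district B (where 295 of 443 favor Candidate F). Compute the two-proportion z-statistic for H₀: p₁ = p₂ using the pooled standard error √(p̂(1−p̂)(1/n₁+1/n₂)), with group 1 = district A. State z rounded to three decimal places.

p̂₁ = 239/491 = 0.48676, p̂₂ = 295/443 = 0.66591.
Pooled p̂ = (239+295)/(491+443) = 534/934 = 0.57173.
SE = √[p̂(1−p̂)(1/n₁+1/n₂)] = √[0.57173·0.42827·(1/491+1/443)] ≈ 0.032425.
z = (p̂₁ − p̂₂)/SE = (0.48676 − 0.66591)/0.032425 = -0.17915/0.032425 = -5.525.

z = -5.525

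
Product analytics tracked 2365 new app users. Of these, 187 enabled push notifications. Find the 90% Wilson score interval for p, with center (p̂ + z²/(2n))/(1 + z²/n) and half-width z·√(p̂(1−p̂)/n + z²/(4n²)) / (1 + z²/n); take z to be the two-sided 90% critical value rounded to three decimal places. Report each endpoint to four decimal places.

(0.0704, 0.0887)

Here p̂ = 187/2365 = 0.07907 and z = 1.645 (z² = 2.706025).
1 + z²/n = 1.001144.
Center = (0.07907 + 0.000572)/1.001144 = 0.07955.
Radicand: p̂(1−p̂)/n + z²/(4n²) = 0.000030790 + 0.000000121 = 0.000030911.
Half-width = 1.645·√0.000030911/1.001144 = 0.00914.
CI: 0.07955 ± 0.00914 = (0.0704, 0.0887).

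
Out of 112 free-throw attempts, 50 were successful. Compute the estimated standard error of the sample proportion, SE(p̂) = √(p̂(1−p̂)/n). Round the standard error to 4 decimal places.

SE = 0.0470

The sample proportion is 50/112 = 0.44643.
p̂(1−p̂) = 0.247130.
Dividing by n and taking the root: √0.002206518 = 0.0470.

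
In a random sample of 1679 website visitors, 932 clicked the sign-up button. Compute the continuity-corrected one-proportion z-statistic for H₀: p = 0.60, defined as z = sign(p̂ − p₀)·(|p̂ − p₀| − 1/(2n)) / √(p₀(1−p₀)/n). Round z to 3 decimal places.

z = -3.731

With x = 932 successes in n = 1679, p̂ = 0.55509. p̂ − p₀ = -0.044908.
Continuity correction 1/(2n) = 1/3358 = 0.000298.
Corrected numerator: |-0.044908| − 0.000298 = 0.044610.
Null standard error: √(0.60·0.40/1679) = √0.000142942 = 0.011956.
z = −0.044610/0.011956 = -3.731.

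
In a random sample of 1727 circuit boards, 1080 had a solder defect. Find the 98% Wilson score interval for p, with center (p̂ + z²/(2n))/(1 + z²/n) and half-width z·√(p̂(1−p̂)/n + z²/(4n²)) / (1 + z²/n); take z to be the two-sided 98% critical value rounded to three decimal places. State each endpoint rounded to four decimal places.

(0.5979, 0.6520)

Here p̂ = 1080/1727 = 0.62536 and z = 2.326 (z² = 5.410276).
Denominator 1 + z²/n = 1 + 5.410276/1727 = 1.003133.
Center = (0.62536 + 0.001566)/1.003133 = 0.62497.
Radicand: p̂(1−p̂)/n + z²/(4n²) = 0.000135660 + 0.000000453 = 0.000136113.
Half-width = z·√(radicand)/denom = 2.326·0.011667/1.003133 = 0.02705.
CI: 0.62497 ± 0.02705 = (0.5979, 0.6520).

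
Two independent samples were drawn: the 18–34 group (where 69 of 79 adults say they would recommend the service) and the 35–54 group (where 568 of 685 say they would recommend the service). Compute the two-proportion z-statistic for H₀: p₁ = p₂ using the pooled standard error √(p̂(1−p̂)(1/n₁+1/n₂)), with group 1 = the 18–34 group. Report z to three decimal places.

p̂₁ = 69/79 = 0.87342, p̂₂ = 568/685 = 0.82920.
Pooled p̂ = (69+568)/(79+685) = 637/764 = 0.83377.
SE = √[p̂(1−p̂)(1/n₁+1/n₂)] = √[0.83377·0.16623·(1/79+1/685)] ≈ 0.044235.
z = (p̂₁ − p̂₂)/SE = (0.87342 − 0.82920)/0.044235 = 0.04422/0.044235 = 1.000.

z = 1.000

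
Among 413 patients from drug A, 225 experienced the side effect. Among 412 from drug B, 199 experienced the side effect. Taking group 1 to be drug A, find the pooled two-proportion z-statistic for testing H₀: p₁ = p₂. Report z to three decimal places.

z = 1.775

p̂₁ = 225/413 = 0.54479, p̂₂ = 199/412 = 0.48301.
Pooling: p̂ = 424/825 = 0.51394.
Pooled SE = √[0.2498057·0.00484849] ≈ 0.034802.
z = 0.06178/0.034802 = 1.775.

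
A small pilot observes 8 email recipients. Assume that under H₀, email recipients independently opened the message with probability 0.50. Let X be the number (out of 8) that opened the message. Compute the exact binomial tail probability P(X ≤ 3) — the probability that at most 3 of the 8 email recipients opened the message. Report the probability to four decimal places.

P = 0.3633

X ~ Binomial(n=8, p=0.50).
P(X ≤ 3) = C(8,0)·0.50^0·0.50^8 + C(8,1)·0.50^1·0.50^7 + C(8,2)·0.50^2·0.50^6 + C(8,3)·0.50^3·0.50^5.
= 0.003906 + 0.031250 + 0.109375 + 0.218750 = 0.3633.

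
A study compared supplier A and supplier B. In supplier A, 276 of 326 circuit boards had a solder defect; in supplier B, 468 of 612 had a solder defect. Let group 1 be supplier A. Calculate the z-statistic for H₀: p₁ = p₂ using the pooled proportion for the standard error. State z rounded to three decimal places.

z = 2.950

Sample proportions: p̂₁ = 276/326 = 0.84663 and p̂₂ = 468/612 = 0.76471.
Pooled p̂ = (276+468)/(326+612) = 744/938 = 0.79318.
Pooled SE = √[0.1640473·0.00470147] ≈ 0.027772.
z = 0.08192/0.027772 = 2.950.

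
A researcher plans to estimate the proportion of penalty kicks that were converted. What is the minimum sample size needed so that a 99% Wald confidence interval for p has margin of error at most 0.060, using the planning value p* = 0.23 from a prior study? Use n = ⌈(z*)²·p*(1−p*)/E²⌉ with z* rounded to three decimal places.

n = 327

The 99% critical value is z* = 2.576.
p*(1−p*) = 0.23·0.77 = 0.1771.
(z*)²·p*(1−p*)/E² = 6.635776·0.1771/0.003600 = 326.443.
Rounding up, n = 327.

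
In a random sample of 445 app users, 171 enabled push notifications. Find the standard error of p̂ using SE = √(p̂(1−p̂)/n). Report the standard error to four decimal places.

The sample proportion is 171/445 = 0.38427.
p̂(1−p̂) = 0.38427·0.61573 = 0.236607.
Dividing by n and taking the root: √0.000531701 = 0.0231.

SE = 0.0231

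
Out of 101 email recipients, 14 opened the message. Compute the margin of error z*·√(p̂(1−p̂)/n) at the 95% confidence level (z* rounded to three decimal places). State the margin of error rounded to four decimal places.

Sample proportion p̂ = 14/101 = 0.13861.
Standard error of p̂: √(0.119400/101) = √0.001182179 = 0.034383.
For 95% confidence, z* = 1.960.
So ME = 0.0674.

ME = 0.0674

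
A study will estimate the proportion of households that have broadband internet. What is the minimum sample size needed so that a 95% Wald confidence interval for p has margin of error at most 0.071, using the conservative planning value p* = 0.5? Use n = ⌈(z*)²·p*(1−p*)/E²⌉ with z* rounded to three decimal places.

For 95% confidence, z* = 1.960.
p*(1−p*) = 0.2500.
Required n before rounding: 3.841600 × 0.2500 / 0.071² = 190.518.
⌈190.518⌉ = 191.

n = 191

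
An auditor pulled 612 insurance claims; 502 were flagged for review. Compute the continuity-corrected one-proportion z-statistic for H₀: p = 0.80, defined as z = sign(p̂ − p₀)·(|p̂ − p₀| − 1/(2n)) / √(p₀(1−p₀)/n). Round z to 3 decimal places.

The sample proportion is 502/612 = 0.82026. p̂ − p₀ = 0.020261.
1/(2n) = 0.000817.
Corrected numerator: |0.020261| − 0.000817 = 0.019444.
Null standard error: √(0.80·0.20/612) = √0.000261438 = 0.016169.
z = (+)0.019444/0.016169 = 1.203.

z = 1.203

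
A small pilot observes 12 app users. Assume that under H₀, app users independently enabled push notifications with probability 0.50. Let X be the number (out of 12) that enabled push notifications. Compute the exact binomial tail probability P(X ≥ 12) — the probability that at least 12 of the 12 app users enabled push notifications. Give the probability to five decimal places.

X is binomial with n = 12 and p = 0.50.
P(X ≥ 12) = C(12,12)·0.50^12·0.50^0.
= 0.000244 = 0.00024.

P = 0.00024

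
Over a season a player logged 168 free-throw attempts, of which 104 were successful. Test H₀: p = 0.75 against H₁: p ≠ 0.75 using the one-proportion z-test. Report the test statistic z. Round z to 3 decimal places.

Sample proportion p̂ = 104/168 = 0.61905.
SE₀ = √(0.75·0.25/168) = 0.033408.
z = (0.61905 − 0.75)/0.033408 = -0.13095/0.033408 = -3.920.

z = -3.920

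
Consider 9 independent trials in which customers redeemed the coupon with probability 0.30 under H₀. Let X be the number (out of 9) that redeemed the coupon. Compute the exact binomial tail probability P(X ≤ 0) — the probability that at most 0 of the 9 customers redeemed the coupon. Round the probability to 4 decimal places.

P = 0.0404

X ~ Binomial(n=9, p=0.30).
P(X ≤ 0) = C(9,0)·0.30^0·0.70^9.
= 0.040354 = 0.0404.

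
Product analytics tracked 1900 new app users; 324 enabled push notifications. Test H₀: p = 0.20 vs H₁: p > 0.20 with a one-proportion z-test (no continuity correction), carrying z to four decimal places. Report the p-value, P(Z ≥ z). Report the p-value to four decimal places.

The sample proportion is 324/1900 = 0.17053.
Under H₀, SE = √(p₀(1−p₀)/n) = √(0.20·0.80/1900) = √0.000084211 = 0.009177.
z = (p̂ − p₀)/SE = (324/1900 − 0.20)/0.009177 ≈ -3.2118.
From the standard normal, P(Z ≥ z) = 0.9993.

p-value = 0.9993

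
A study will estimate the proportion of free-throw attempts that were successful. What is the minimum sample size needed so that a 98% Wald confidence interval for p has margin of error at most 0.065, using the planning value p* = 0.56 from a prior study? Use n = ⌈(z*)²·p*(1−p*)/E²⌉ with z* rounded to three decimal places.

For 98% confidence, z* = 2.326.
p*(1−p*) = 0.56·0.44 = 0.2464.
Required n before rounding: 5.410276 × 0.2464 / 0.065² = 315.525.
⌈315.525⌉ = 316.

n = 316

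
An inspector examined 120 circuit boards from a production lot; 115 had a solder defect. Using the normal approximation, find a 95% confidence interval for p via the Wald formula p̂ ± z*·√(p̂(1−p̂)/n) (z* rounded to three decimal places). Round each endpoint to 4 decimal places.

(0.9226, 0.9941)

p̂ = 115/120 = 0.95833.
SE(p̂) = √(0.95833·0.04167/120) = 0.018242.
z* = 1.960 at the 95% level.
Margin = 1.960·0.018242 = 0.03575.
So the interval runs from 0.9226 to 0.9941.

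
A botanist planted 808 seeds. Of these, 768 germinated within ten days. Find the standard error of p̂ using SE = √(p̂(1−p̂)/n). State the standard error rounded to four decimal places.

The sample proportion is 768/808 = 0.95050.
p̂(1−p̂) = 0.95050·0.04950 = 0.047050.
SE = √(0.047050/808) = √0.000058230 = 0.0076.

SE = 0.0076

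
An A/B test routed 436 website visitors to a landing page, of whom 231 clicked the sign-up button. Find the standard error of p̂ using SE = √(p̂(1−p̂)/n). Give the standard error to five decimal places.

Sample proportion p̂ = 231/436 = 0.52982.
p̂(1−p̂) = 0.52982·0.47018 = 0.249111.
Dividing by n and taking the root: √0.000571356 = 0.02390.

SE = 0.02390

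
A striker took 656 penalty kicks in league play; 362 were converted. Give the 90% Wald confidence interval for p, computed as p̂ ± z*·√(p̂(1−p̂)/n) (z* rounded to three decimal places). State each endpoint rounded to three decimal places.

Sample proportion p̂ = 362/656 = 0.55183.
Standard error of p̂: √(0.247314/656) = √0.000377003 = 0.019417.
z* = 1.645 at the 90% level.
Margin of error: 1.645 × 0.019417 = 0.03194.
Interval: 0.55183 ± 0.03194 → (0.520, 0.584).

(0.520, 0.584)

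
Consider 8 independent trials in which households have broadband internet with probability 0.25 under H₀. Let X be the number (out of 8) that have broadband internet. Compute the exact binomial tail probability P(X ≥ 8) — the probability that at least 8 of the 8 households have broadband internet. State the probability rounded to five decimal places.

X ~ Binomial(n=8, p=0.25).
P(X ≥ 8) = C(8,8)·0.25^8·0.75^0.
= 0.000015 = 0.00002.

P = 0.00002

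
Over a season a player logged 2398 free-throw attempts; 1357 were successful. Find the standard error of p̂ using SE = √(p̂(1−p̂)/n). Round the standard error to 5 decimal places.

SE = 0.01012

The sample proportion is 1357/2398 = 0.56589.
p̂(1−p̂) = 0.56589·0.43411 = 0.245659.
Dividing by n and taking the root: √0.000102443 = 0.01012.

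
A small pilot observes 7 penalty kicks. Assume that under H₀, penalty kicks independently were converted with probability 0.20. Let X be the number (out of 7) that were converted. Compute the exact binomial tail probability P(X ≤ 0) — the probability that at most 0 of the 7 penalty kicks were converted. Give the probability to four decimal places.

P = 0.2097

X ~ Binomial(n=7, p=0.20).
P(X ≤ 0) = C(7,0)·0.20^0·0.80^7.
= 0.209715 = 0.2097.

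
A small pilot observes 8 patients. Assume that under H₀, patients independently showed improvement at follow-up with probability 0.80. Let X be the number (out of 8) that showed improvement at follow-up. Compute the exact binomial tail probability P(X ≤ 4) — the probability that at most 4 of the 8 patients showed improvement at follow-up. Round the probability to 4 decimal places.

X is binomial with n = 8 and p = 0.80.
P(X ≤ 4) = Σ_{j=0}^{4} C(8,j)·0.80^j·0.20^{8−j}.
= 0.000003 + 0.000082 + 0.001147 + 0.009175 + 0.045875 = 0.0563.

P = 0.0563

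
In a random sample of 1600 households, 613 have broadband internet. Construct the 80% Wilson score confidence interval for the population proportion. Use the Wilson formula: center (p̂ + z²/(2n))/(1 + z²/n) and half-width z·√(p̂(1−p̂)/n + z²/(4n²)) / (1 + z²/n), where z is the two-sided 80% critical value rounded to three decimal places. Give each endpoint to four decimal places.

(0.3677, 0.3988)

p̂ = 613/1600 = 0.38312; z = 1.282, so z² = 1.643524.
1 + z²/n = 1.001027.
Adjusted center: (0.38312 + z²/(2n))/1.001027 = 0.38324.
Radicand: p̂(1−p̂)/n + z²/(4n²) = 0.000147713 + 0.000000161 = 0.000147874.
Half-width = 1.282·√0.000147874/1.001027 = 0.01557.
Interval: 0.38324 ± 0.01557 → (0.3677, 0.3988).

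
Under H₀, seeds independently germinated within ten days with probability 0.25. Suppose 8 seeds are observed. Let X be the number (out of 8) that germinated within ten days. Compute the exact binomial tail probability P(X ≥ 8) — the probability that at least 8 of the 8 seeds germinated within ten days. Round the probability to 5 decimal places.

X ~ Binomial(n=8, p=0.25).
P(X ≥ 8) = C(8,8)·0.25^8·0.75^0.
= 0.000015 = 0.00002.

P = 0.00002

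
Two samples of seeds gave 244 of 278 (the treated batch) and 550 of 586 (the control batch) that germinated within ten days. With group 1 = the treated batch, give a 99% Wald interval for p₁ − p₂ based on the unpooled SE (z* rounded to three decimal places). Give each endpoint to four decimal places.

(-0.1176, -0.0042)

p̂₁ = 0.87770, p̂₂ = 0.93857, so the observed difference is -0.06087.
SE = √(0.000386131 + 0.000098395) = √0.000484526 = 0.022012.
For 99% confidence, z* = 2.576. Margin = 2.576·0.022012 = 0.05670.
CI: -0.06087 ± 0.05670 = (-0.1176, -0.0042).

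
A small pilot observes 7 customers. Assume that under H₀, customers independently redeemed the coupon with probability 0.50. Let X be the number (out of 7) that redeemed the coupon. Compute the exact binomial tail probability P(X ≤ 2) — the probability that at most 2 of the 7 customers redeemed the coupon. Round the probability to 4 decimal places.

X ~ Binomial(n=7, p=0.50).
P(X ≤ 2) = C(7,0)·0.50^0·0.50^7 + C(7,1)·0.50^1·0.50^6 + C(7,2)·0.50^2·0.50^5.
= 0.007812 + 0.054688 + 0.164062 = 0.2266.

P = 0.2266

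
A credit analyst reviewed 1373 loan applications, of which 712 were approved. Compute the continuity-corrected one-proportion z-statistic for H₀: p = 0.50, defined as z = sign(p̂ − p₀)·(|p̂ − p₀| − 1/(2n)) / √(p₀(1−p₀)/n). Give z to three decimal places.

z = 1.349

Sample proportion p̂ = 712/1373 = 0.51857. p̂ − p₀ = 0.018572.
Continuity correction 1/(2n) = 1/2746 = 0.000364.
Corrected numerator: |0.018572| − 0.000364 = 0.018208.
SE₀ = √(0.50·0.50/1373) = 0.013494.
z = +0.018208/0.013494 = 1.349.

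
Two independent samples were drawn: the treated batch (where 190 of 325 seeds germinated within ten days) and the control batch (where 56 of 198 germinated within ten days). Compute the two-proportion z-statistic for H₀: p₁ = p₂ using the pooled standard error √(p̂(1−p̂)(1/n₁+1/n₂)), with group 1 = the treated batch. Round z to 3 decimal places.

p̂₁ = 190/325 = 0.58462, p̂₂ = 56/198 = 0.28283.
Pooling: p̂ = 246/523 = 0.47036.
SE = √[p̂(1−p̂)(1/n₁+1/n₂)] = √[0.47036·0.52964·(1/325+1/198)] ≈ 0.044997.
z = (p̂₁ − p̂₂)/SE = (0.58462 − 0.28283)/0.044997 = 0.30179/0.044997 = 6.707.

z = 6.707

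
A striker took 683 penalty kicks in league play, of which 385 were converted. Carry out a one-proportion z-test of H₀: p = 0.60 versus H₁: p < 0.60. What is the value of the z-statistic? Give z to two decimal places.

z = -1.94

The sample proportion is 385/683 = 0.56369.
Under H₀, SE = √(p₀(1−p₀)/n) = √(0.60·0.40/683) = √0.000351391 = 0.018745.
z = (0.56369 − 0.60)/0.018745 = -0.03631/0.018745 = -1.94.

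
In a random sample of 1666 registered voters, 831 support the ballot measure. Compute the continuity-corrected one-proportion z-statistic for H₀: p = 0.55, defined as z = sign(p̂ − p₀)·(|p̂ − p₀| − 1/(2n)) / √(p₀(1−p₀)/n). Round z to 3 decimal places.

The sample proportion is 831/1666 = 0.49880. p̂ − p₀ = -0.051200.
Continuity correction 1/(2n) = 1/3332 = 0.000300.
Corrected numerator: |-0.051200| − 0.000300 = 0.050900.
SE₀ = √(0.55·0.45/1666) = 0.012188.
z = −0.050900/0.012188 = -4.176.

z = -4.176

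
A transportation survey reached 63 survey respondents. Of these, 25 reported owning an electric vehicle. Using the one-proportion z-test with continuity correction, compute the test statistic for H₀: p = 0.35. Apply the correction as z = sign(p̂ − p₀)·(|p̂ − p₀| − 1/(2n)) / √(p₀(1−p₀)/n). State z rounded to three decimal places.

The sample proportion is 25/63 = 0.39683. p̂ − p₀ = 0.046825.
1/(2n) = 0.007937.
Corrected numerator: |0.046825| − 0.007937 = 0.038888.
SE₀ = √(0.35·0.65/63) = 0.060093.
z = +0.038888/0.060093 = 0.647.

z = 0.647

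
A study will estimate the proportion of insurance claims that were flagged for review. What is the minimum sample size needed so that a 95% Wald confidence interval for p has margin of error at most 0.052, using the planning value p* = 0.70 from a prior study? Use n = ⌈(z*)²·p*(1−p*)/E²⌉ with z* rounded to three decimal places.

n = 299

For 95% confidence, z* = 1.960.
p*(1−p*) = 0.2100.
Required n before rounding: 3.841600 × 0.2100 / 0.052² = 298.349.
⌈298.349⌉ = 299.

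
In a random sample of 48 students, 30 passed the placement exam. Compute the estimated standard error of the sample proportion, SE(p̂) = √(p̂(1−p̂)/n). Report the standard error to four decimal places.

With x = 30 successes in n = 48, p̂ = 0.62500.
p̂(1−p̂) = 0.234375.
SE = √(0.234375/48) = √0.004882812 = 0.0699.

SE = 0.0699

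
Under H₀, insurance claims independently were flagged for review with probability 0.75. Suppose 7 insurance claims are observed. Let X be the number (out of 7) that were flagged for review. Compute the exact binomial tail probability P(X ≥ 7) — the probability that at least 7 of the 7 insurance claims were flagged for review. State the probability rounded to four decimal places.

X ~ Binomial(n=7, p=0.75).
P(X ≥ 7) = C(7,7)·0.75^7·0.25^0.
= 0.133484 = 0.1335.

P = 0.1335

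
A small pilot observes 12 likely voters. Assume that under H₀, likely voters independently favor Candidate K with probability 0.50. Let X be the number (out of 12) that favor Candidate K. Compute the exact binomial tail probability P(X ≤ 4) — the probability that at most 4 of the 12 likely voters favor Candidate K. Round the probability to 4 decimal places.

X is binomial with n = 12 and p = 0.50.
P(X ≤ 4) = Σ_{j=0}^{4} C(12,j)·0.50^j·0.50^{12−j}.
= 0.000244 + 0.002930 + 0.016113 + 0.053711 + 0.120850 = 0.1938.

P = 0.1938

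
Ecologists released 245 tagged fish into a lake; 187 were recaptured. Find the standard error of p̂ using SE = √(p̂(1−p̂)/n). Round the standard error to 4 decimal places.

SE = 0.0272

The sample proportion is 187/245 = 0.76327.
p̂(1−p̂) = 0.76327·0.23673 = 0.180689.
Dividing by n and taking the root: √0.000737506 = 0.0272.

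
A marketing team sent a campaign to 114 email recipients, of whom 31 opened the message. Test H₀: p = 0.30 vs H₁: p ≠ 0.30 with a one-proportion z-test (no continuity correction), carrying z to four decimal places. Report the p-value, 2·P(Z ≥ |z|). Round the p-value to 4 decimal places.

The sample proportion is 31/114 = 0.27193.
Under H₀, SE = √(p₀(1−p₀)/n) = √(0.30·0.70/114) = √0.001842105 = 0.042920.
z = (p̂ − p₀)/SE = (31/114 − 0.30)/0.042920 ≈ -0.6540.
p-value = 2·P(Z ≥ |z|) with z = -0.6540 → 0.5131.

p-value = 0.5131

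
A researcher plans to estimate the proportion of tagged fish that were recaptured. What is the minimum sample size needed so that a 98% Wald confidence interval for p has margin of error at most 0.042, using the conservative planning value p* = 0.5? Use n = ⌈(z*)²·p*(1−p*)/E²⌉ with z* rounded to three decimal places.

z* = 2.326 at the 98% level.
p*(1−p*) = 0.50·0.50 = 0.2500.
Required n before rounding: 5.410276 × 0.2500 / 0.042² = 766.762.
⌈766.762⌉ = 767.

n = 767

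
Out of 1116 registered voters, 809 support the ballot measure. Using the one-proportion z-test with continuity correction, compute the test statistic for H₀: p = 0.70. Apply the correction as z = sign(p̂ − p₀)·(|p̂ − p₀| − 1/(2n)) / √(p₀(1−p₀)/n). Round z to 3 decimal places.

z = 1.783

With x = 809 successes in n = 1116, p̂ = 0.72491. p̂ − p₀ = 0.024910.
1/(2n) = 0.000448.
Corrected numerator: |0.024910| − 0.000448 = 0.024462.
Under H₀, SE = √(p₀(1−p₀)/n) = √(0.70·0.30/1116) = √0.000188172 = 0.013718.
z = +0.024462/0.013718 = 1.783.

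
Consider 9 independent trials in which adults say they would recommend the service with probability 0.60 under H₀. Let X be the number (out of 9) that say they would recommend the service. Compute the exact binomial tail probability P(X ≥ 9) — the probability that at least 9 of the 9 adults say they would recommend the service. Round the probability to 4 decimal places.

X ~ Binomial(n=9, p=0.60).
P(X ≥ 9) = C(9,9)·0.60^9·0.40^0.
= 0.010078 = 0.0101.

P = 0.0101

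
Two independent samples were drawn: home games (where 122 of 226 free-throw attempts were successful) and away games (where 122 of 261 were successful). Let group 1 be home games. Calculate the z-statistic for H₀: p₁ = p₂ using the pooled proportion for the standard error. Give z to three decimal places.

z = 1.593

Sample proportions: p̂₁ = 122/226 = 0.53982 and p̂₂ = 122/261 = 0.46743.
Pooling: p̂ = 244/487 = 0.50103.
SE = √[p̂(1−p̂)(1/n₁+1/n₂)] = √[0.50103·0.49897·(1/226+1/261)] ≈ 0.045432.
z = (p̂₁ − p̂₂)/SE = (0.53982 − 0.46743)/0.045432 = 0.07239/0.045432 = 1.593.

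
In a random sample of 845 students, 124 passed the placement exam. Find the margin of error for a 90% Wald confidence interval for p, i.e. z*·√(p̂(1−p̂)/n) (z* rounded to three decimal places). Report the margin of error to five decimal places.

Sample proportion p̂ = 124/845 = 0.14675.
Standard error of p̂: √(0.125211/845) = √0.000148179 = 0.012173.
z* = 1.645 at the 90% level.
So ME = 0.02002.

ME = 0.02002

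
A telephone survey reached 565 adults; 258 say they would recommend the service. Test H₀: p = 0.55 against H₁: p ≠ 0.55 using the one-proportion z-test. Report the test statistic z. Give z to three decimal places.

p̂ = 258/565 = 0.45664.
SE₀ = √(0.55·0.45/565) = 0.020930.
Test statistic: z = -0.09336/0.020930 = -4.461.

z = -4.461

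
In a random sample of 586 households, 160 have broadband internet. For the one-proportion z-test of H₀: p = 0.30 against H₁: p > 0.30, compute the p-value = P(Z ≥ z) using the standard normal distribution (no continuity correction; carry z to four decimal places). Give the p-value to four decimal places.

p-value = 0.9228

The sample proportion is 160/586 = 0.27304.
Under H₀, SE = √(p₀(1−p₀)/n) = √(0.30·0.70/586) = √0.000358362 = 0.018930.
z = (p̂ − p₀)/SE = (160/586 − 0.30)/0.018930 ≈ -1.4243.
p-value = P(Z ≥ z) with z = -1.4243 → 0.9228.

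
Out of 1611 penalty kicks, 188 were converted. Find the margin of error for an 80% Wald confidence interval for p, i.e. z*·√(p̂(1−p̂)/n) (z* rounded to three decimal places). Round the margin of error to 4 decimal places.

ME = 0.0103

The sample proportion is 188/1611 = 0.11670.
SE(p̂) = √(0.11670·0.88330/1611) = 0.007999.
z* = 1.282 at the 80% level.
ME = 1.282·0.007999 = 0.0103.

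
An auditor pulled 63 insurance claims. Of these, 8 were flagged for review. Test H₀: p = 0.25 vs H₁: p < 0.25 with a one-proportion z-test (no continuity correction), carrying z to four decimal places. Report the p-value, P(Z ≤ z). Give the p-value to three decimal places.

Sample proportion p̂ = 8/63 = 0.12698.
Under H₀, SE = √(p₀(1−p₀)/n) = √(0.25·0.75/63) = √0.002976190 = 0.054554.
z = (p̂ − p₀)/SE = (8/63 − 0.25)/0.054554 ≈ -2.2549.
p-value = P(Z ≤ z) with z = -2.2549 → 0.012.

p-value = 0.012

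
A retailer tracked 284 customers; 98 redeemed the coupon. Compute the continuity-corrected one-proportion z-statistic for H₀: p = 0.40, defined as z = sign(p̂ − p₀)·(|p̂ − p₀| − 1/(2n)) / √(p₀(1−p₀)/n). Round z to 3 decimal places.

Sample proportion p̂ = 98/284 = 0.34507. p̂ − p₀ = -0.054930.
Continuity correction 1/(2n) = 1/568 = 0.001761.
Corrected numerator: |-0.054930| − 0.001761 = 0.053169.
SE₀ = √(0.40·0.60/284) = 0.029070.
z = (−)0.053169/0.029070 = -1.829.

z = -1.829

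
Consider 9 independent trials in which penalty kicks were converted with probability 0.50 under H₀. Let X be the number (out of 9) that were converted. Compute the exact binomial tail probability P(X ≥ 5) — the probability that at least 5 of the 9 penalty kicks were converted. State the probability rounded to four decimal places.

P = 0.5000

X is binomial with n = 9 and p = 0.50.
P(X ≥ 5) = Σ_{j=5}^{9} C(9,j)·0.50^j·0.50^{9−j}.
= 0.246094 + 0.164062 + 0.070312 + 0.017578 + 0.001953 = 0.5000.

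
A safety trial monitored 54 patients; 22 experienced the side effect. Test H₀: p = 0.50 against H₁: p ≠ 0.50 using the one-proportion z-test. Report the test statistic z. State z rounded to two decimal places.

z = -1.36

The sample proportion is 22/54 = 0.40741.
Under H₀, SE = √(p₀(1−p₀)/n) = √(0.50·0.50/54) = √0.004629630 = 0.068041.
z = (0.40741 − 0.50)/0.068041 = -0.09259/0.068041 = -1.36.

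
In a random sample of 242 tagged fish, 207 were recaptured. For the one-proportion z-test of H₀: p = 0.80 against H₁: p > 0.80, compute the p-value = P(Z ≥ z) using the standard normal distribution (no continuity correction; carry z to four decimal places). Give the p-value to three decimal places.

p-value = 0.016

The sample proportion is 207/242 = 0.85537.
SE₀ = √(0.80·0.20/242) = 0.025713.
z = (p̂ − p₀)/SE = (207/242 − 0.80)/0.025713 ≈ 2.1535.
p-value = P(Z ≥ z) with z = 2.1535 → 0.016.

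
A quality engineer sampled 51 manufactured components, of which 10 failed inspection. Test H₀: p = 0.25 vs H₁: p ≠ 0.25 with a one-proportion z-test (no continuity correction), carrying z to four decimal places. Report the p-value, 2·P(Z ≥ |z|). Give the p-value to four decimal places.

p-value = 0.3738

p̂ = 10/51 = 0.19608.
Null standard error: √(0.25·0.75/51) = √0.003676471 = 0.060634.
z = (p̂ − p₀)/SE = (10/51 − 0.25)/0.060634 ≈ -0.8893.
From the standard normal, 2·P(Z ≥ |z|) = 0.3738.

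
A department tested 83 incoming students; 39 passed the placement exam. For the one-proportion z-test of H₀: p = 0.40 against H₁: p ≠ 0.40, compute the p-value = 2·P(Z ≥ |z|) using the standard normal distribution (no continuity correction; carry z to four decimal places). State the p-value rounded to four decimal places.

p-value = 0.1938

p̂ = 39/83 = 0.46988.
SE₀ = √(0.40·0.60/83) = 0.053773.
z = (p̂ − p₀)/SE = (39/83 − 0.40)/0.053773 ≈ 1.2995.
p-value = 2·P(Z ≥ |z|) with z = 1.2995 → 0.1938.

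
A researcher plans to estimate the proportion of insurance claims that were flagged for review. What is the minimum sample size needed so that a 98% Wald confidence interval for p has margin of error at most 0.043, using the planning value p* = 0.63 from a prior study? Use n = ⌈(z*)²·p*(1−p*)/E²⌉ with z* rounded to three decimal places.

For 98% confidence, z* = 2.326.
p*(1−p*) = 0.63·0.37 = 0.2331.
Required n before rounding: 5.410276 × 0.2331 / 0.043² = 682.063.
⌈682.063⌉ = 683.

n = 683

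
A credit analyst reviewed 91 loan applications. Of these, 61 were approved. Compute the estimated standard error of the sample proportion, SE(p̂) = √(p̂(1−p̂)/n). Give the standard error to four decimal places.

The sample proportion is 61/91 = 0.67033.
p̂(1−p̂) = 0.67033·0.32967 = 0.220988.
SE = √(0.220988/91) = √0.002428440 = 0.0493.

SE = 0.0493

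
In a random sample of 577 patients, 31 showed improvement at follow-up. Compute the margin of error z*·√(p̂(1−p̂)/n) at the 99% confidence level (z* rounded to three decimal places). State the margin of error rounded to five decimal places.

Sample proportion p̂ = 31/577 = 0.05373.
SE(p̂) = √(0.05373·0.94627/577) = 0.009387.
The 99% critical value is z* = 2.576.
Margin of error = z*·SE = 2.576 × 0.009387 = 0.02418.

ME = 0.02418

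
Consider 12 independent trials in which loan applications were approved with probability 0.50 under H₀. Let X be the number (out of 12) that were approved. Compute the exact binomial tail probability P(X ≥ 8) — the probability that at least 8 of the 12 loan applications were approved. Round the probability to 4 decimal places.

P = 0.1938

X is binomial with n = 12 and p = 0.50.
P(X ≥ 8) = Σ_{j=8}^{12} C(12,j)·0.50^j·0.50^{12−j}.
= 0.120850 + 0.053711 + 0.016113 + 0.002930 + 0.000244 = 0.1938.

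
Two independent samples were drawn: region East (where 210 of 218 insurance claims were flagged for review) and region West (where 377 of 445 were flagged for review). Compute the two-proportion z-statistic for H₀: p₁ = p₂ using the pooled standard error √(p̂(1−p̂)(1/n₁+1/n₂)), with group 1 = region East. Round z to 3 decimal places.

Sample proportions: p̂₁ = 210/218 = 0.96330 and p̂₂ = 377/445 = 0.84719.
Pooled p̂ = (210+377)/(218+445) = 587/663 = 0.88537.
SE = √[p̂(1−p̂)(1/n₁+1/n₂)] = √[0.88537·0.11463·(1/218+1/445)] ≈ 0.026337.
z = 0.11611/0.026337 = 4.409.

z = 4.409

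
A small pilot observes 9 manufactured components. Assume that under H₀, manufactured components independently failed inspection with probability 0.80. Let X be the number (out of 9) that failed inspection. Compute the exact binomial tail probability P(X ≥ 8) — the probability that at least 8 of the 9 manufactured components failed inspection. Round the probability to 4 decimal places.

P = 0.4362

X ~ Binomial(n=9, p=0.80).
P(X ≥ 8) = C(9,8)·0.80^8·0.20^1 + C(9,9)·0.80^9·0.20^0.
= 0.301990 + 0.134218 = 0.4362.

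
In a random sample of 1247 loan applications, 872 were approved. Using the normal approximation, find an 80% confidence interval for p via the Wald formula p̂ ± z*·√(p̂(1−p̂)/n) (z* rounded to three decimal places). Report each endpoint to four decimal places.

(0.6826, 0.7159)

p̂ = 872/1247 = 0.69928.
Standard error of p̂: √(0.210288/1247) = √0.000168635 = 0.012986.
For 80% confidence, z* = 1.282.
Margin of error: 1.282 × 0.012986 = 0.01665.
CI: 0.69928 ± 0.01665 = (0.6826, 0.7159).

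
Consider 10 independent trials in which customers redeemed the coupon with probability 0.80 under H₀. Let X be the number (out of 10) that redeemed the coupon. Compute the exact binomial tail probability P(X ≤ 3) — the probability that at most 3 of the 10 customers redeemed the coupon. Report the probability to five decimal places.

X is binomial with n = 10 and p = 0.80.
P(X ≤ 3) = C(10,0)·0.80^0·0.20^10 + C(10,1)·0.80^1·0.20^9 + C(10,2)·0.80^2·0.20^8 + C(10,3)·0.80^3·0.20^7.
= 0.000000 + 0.000004 + 0.000074 + 0.000786 = 0.00086.

P = 0.00086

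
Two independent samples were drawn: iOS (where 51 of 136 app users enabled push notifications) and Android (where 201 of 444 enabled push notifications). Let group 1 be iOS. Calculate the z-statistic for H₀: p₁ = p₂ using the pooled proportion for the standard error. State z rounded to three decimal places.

z = -1.599

Sample proportions: p̂₁ = 51/136 = 0.37500 and p̂₂ = 201/444 = 0.45270.
Pooling: p̂ = 252/580 = 0.43448.
SE = √[p̂(1−p̂)(1/n₁+1/n₂)] = √[0.43448·0.56552·(1/136+1/444)] ≈ 0.048581.
z = -0.07770/0.048581 = -1.599.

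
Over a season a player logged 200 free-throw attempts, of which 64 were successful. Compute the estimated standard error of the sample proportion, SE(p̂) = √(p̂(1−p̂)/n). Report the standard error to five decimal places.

SE = 0.03298

With x = 64 successes in n = 200, p̂ = 0.32000.
p̂(1−p̂) = 0.32000·0.68000 = 0.217600.
SE = √(0.217600/200) = 0.03298.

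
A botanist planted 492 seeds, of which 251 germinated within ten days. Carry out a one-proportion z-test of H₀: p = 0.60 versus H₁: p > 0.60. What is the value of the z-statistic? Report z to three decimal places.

The sample proportion is 251/492 = 0.51016.
Under H₀, SE = √(p₀(1−p₀)/n) = √(0.60·0.40/492) = √0.000487805 = 0.022086.
z = (p̂ − p₀)/SE = (0.51016 − 0.60)/0.022086 = -4.068.

z = -4.068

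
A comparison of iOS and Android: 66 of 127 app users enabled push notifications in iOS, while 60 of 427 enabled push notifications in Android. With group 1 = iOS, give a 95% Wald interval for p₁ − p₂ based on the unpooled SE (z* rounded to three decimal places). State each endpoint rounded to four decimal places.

(0.2862, 0.4721)

p̂₁ = 0.51969, p̂₂ = 0.14052, so the observed difference is 0.37917.
SE = √(0.001965453 + 0.000282835) = √0.002248288 = 0.047416.
z* = 1.960 at the 95% level. Margin = 1.960·0.047416 = 0.09294.
CI: 0.37917 ± 0.09294 = (0.2862, 0.4721).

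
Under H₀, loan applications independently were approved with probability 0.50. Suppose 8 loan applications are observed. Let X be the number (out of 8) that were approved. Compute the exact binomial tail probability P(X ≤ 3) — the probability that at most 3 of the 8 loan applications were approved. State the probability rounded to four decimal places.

X ~ Binomial(n=8, p=0.50).
P(X ≤ 3) = C(8,0)·0.50^0·0.50^8 + C(8,1)·0.50^1·0.50^7 + C(8,2)·0.50^2·0.50^6 + C(8,3)·0.50^3·0.50^5.
= 0.003906 + 0.031250 + 0.109375 + 0.218750 = 0.3633.

P = 0.3633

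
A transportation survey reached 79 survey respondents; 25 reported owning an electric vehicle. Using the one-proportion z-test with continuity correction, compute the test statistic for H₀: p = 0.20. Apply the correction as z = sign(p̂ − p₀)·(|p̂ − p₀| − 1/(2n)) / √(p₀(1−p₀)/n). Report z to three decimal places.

With x = 25 successes in n = 79, p̂ = 0.31646. p̂ − p₀ = 0.116456.
Continuity correction 1/(2n) = 1/158 = 0.006329.
Corrected numerator: |0.116456| − 0.006329 = 0.110127.
Null standard error: √(0.20·0.80/79) = √0.002025316 = 0.045004.
z = +0.110127/0.045004 = 2.447.

z = 2.447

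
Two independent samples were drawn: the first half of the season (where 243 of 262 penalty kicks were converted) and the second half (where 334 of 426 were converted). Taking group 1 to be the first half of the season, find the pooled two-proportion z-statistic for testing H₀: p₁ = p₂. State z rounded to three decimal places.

Sample proportions: p̂₁ = 243/262 = 0.92748 and p̂₂ = 334/426 = 0.78404.
Pooled p̂ = (243+334)/(262+426) = 577/688 = 0.83866.
Pooled SE = √[0.1353075·0.00616421] ≈ 0.028880.
z = (p̂₁ − p̂₂)/SE = (0.92748 − 0.78404)/0.028880 = 0.14344/0.028880 = 4.967.

z = 4.967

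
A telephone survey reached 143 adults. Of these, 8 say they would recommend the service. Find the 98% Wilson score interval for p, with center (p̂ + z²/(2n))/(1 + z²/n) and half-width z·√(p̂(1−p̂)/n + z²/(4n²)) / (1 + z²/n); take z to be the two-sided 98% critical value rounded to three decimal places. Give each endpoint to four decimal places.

Here p̂ = 8/143 = 0.05594 and z = 2.326 (z² = 5.410276).
1 + z²/n = 1.037834.
Adjusted center: (0.05594 + z²/(2n))/1.037834 = 0.07213.
Radicand: p̂(1−p̂)/n + z²/(4n²) = 0.000369331 + 0.000066144 = 0.000435475.
Half-width = 2.326·√0.000435475/1.037834 = 0.04677.
So the interval runs from 0.0254 to 0.1189.

(0.0254, 0.1189)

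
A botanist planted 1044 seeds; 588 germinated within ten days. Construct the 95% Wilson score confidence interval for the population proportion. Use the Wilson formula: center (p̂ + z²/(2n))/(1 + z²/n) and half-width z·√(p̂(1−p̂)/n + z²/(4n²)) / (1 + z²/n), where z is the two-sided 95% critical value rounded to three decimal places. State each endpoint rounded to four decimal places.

p̂ = 588/1044 = 0.56322; z = 1.960, so z² = 3.841600.
1 + z²/n = 1.003680.
Center = (0.56322 + 0.001840)/1.003680 = 0.56299.
Radicand: p̂(1−p̂)/n + z²/(4n²) = 0.000235635 + 0.000000881 = 0.000236516.
Half-width = 1.960·√0.000236516/1.003680 = 0.03003.
So the interval runs from 0.5330 to 0.5930.

(0.5330, 0.5930)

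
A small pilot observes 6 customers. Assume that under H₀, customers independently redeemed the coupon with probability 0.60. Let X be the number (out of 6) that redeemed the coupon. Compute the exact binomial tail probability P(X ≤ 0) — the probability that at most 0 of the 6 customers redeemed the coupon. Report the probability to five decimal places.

P = 0.00410

X is binomial with n = 6 and p = 0.60.
P(X ≤ 0) = C(6,0)·0.60^0·0.40^6.
= 0.004096 = 0.00410.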